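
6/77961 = 2/25987 =0.00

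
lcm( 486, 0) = 0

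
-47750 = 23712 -71462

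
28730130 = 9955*2886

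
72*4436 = 319392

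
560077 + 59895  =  619972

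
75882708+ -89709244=  -  13826536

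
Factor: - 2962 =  - 2^1*1481^1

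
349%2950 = 349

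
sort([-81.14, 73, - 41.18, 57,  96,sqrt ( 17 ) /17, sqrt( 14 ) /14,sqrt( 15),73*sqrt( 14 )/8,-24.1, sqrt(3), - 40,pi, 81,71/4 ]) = [ - 81.14, - 41.18, - 40,-24.1,  sqrt(17)/17 , sqrt( 14 )/14, sqrt( 3 ),  pi,sqrt(15 ), 71/4 , 73*sqrt ( 14)/8, 57,73, 81, 96]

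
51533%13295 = 11648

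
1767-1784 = - 17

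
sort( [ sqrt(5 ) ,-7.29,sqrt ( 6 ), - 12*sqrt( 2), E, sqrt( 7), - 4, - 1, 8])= [-12 * sqrt( 2 ), - 7.29, - 4, - 1, sqrt( 5),sqrt( 6 ), sqrt( 7), E, 8] 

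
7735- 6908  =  827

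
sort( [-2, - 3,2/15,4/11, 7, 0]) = [ -3, - 2,  0,  2/15, 4/11,7]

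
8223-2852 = 5371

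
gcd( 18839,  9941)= 1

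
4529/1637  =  4529/1637 = 2.77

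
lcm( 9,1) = 9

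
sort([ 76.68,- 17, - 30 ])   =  [-30, - 17, 76.68 ]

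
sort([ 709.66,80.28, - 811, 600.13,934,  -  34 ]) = [ -811, -34, 80.28,600.13,709.66,934]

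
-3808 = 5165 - 8973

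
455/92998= 455/92998 =0.00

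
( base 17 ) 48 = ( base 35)26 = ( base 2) 1001100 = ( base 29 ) 2I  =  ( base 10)76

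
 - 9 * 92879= - 835911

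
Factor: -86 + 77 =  - 9 = - 3^2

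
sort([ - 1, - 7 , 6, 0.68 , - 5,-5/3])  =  [ - 7, - 5, - 5/3,- 1, 0.68, 6 ]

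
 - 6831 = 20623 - 27454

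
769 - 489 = 280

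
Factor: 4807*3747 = 3^1*11^1*19^1*23^1*1249^1 = 18011829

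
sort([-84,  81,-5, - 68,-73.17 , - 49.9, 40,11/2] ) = [ - 84, - 73.17,-68,  -  49.9,  -  5, 11/2, 40,  81 ]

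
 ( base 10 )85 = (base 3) 10011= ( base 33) 2j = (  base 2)1010101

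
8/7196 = 2/1799  =  0.00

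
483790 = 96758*5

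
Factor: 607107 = 3^1*19^1*10651^1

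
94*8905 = 837070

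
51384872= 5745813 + 45639059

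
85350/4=21337 + 1/2 = 21337.50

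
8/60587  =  8/60587 = 0.00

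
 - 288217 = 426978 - 715195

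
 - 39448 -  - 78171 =38723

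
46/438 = 23/219 = 0.11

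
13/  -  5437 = - 1 + 5424/5437  =  -0.00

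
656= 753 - 97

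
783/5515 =783/5515  =  0.14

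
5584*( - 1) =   -  5584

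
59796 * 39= 2332044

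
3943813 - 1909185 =2034628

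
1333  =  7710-6377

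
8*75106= 600848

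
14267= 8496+5771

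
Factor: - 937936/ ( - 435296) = 2^( - 1)*31^2*223^( - 1) =961/446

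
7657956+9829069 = 17487025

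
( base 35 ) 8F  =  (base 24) c7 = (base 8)447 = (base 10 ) 295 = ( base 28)AF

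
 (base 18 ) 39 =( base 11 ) 58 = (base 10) 63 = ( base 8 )77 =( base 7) 120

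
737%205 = 122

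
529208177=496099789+33108388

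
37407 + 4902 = 42309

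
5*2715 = 13575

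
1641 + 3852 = 5493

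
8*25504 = 204032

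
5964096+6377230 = 12341326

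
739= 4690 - 3951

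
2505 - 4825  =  -2320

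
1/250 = 1/250 =0.00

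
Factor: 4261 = 4261^1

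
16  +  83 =99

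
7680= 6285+1395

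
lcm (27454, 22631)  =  1674694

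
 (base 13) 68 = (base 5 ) 321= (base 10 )86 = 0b1010110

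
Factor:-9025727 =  - 9025727^1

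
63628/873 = 63628/873 = 72.88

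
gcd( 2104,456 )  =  8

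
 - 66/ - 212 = 33/106= 0.31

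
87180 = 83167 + 4013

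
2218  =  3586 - 1368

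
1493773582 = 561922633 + 931850949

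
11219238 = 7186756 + 4032482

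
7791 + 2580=10371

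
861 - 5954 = - 5093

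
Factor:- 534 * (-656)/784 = 21894/49 = 2^1*3^1*7^( - 2)*41^1*89^1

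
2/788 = 1/394 = 0.00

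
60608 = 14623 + 45985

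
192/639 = 64/213 = 0.30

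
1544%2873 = 1544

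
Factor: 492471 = 3^2 * 7^1 * 7817^1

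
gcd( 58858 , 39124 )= 2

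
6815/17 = 400 + 15/17 = 400.88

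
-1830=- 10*183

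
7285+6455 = 13740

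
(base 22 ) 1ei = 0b1100101010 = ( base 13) 4a4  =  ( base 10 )810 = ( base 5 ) 11220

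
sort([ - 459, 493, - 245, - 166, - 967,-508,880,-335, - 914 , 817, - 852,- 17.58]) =[-967, - 914, - 852, - 508, - 459, - 335, -245 , - 166, -17.58,493, 817,880] 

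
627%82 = 53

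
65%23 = 19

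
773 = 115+658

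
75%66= 9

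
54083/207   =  54083/207 =261.27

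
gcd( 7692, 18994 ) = 2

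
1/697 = 1/697=0.00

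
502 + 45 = 547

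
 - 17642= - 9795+  -  7847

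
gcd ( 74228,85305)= 11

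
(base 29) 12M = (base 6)4133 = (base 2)1110011001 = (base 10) 921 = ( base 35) QB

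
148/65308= 37/16327 =0.00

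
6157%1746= 919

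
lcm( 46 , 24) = 552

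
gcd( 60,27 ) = 3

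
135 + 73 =208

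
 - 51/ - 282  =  17/94 = 0.18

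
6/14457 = 2/4819=0.00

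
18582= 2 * 9291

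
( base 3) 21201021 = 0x15F7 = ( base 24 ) 9i7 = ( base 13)2737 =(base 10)5623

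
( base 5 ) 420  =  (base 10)110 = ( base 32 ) 3E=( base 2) 1101110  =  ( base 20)5A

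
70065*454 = 31809510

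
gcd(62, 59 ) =1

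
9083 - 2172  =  6911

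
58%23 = 12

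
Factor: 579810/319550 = 753/415  =  3^1*5^( - 1)*83^ ( - 1 ) * 251^1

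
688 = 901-213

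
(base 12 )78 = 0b1011100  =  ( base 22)44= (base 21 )48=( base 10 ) 92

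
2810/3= 936+ 2/3 = 936.67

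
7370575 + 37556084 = 44926659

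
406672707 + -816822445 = -410149738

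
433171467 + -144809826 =288361641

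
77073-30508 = 46565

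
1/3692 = 1/3692 = 0.00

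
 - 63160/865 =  - 74 + 170/173 = - 73.02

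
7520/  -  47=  - 160/1 = - 160.00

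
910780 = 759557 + 151223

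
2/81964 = 1/40982 = 0.00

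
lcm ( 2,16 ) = 16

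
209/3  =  209/3 = 69.67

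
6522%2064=330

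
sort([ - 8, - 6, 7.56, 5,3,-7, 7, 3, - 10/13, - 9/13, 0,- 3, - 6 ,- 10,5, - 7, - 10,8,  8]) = [ - 10 ,-10, - 8,-7, - 7, - 6, -6  ,-3 ,-10/13,-9/13, 0, 3,3, 5, 5, 7, 7.56, 8, 8]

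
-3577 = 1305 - 4882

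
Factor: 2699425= 5^2*19^1*5683^1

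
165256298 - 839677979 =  - 674421681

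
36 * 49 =1764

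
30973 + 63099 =94072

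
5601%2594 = 413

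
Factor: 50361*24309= 3^3*37^1*73^1* 16787^1= 1224225549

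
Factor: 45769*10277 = 470368013= 37^1 * 43^1*239^1 * 1237^1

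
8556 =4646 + 3910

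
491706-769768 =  - 278062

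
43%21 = 1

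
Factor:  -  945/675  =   - 7/5 = - 5^( - 1)*7^1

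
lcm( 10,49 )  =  490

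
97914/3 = 32638 = 32638.00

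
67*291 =19497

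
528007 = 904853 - 376846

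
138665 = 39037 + 99628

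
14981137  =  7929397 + 7051740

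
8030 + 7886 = 15916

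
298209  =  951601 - 653392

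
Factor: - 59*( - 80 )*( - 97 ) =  - 457840= - 2^4*5^1*59^1*97^1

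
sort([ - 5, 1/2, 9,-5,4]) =[-5, - 5,1/2,4, 9] 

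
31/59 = 31/59  =  0.53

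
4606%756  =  70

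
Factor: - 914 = -2^1*457^1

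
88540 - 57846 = 30694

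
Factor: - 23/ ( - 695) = 5^(  -  1)*23^1*139^( - 1)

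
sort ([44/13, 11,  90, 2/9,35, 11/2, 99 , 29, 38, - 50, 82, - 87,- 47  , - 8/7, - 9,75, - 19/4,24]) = [ - 87, - 50, - 47, - 9, - 19/4, - 8/7,  2/9  ,  44/13,11/2, 11, 24 , 29, 35,  38, 75, 82, 90, 99 ]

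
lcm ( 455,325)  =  2275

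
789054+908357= 1697411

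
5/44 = 5/44 = 0.11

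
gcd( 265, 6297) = 1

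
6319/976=6 + 463/976 = 6.47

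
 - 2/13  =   - 2/13 = - 0.15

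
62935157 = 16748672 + 46186485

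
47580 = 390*122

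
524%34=14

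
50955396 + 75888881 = 126844277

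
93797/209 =448 + 15/19=448.79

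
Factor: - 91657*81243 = -7446489651 =- 3^4 * 17^1*59^1*151^1 * 607^1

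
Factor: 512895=3^1*5^1*31^1*1103^1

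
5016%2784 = 2232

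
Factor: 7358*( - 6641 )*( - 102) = 2^2*3^1*13^1*17^1*29^1*229^1*283^1 = 4984176756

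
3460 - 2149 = 1311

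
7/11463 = 7/11463 = 0.00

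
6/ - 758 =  - 3/379 = - 0.01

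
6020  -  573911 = - 567891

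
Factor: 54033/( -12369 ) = -83/19 =- 19^( - 1) * 83^1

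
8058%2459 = 681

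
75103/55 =75103/55=   1365.51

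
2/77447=2/77447=0.00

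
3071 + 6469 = 9540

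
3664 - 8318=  - 4654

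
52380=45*1164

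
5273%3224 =2049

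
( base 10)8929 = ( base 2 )10001011100001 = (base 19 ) 15di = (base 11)6788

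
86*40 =3440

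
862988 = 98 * 8806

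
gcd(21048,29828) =4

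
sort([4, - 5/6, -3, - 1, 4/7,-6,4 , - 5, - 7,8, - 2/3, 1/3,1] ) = [ - 7, - 6, - 5, - 3, - 1 , - 5/6, - 2/3, 1/3,  4/7, 1,  4,4, 8]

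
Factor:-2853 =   -  3^2*317^1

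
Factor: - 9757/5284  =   - 2^( - 2)*11^1*887^1*1321^( - 1 ) 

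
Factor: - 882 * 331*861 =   -  251362062= - 2^1*3^3*7^3*41^1 * 331^1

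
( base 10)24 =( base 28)o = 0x18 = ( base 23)11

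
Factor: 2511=3^4* 31^1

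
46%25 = 21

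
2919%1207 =505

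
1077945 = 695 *1551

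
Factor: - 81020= - 2^2*5^1*4051^1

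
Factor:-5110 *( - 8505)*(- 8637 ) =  - 375368770350 = - 2^1*3^6*5^2 * 7^2*73^1*2879^1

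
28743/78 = 368+ 1/2 = 368.50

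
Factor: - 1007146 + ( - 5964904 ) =  -  2^1*5^2  *19^1 * 41^1*179^1=-6972050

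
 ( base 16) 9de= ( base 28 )366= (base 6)15410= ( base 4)213132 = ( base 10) 2526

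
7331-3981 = 3350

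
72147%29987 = 12173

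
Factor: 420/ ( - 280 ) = - 3/2 = - 2^( - 1)*3^1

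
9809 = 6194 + 3615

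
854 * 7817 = 6675718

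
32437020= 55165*588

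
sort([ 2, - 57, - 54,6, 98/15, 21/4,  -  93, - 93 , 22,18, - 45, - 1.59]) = [  -  93, - 93 , - 57, - 54, - 45, - 1.59, 2, 21/4, 6, 98/15, 18, 22 ] 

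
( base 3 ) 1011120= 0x354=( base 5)11402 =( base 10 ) 852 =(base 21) 1jc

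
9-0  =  9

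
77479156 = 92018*842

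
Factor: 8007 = 3^1*17^1*157^1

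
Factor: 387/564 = 129/188 = 2^( - 2 )*3^1*43^1*47^( - 1) 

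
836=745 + 91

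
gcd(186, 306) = 6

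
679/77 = 97/11 = 8.82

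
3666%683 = 251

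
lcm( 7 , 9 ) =63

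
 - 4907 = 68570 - 73477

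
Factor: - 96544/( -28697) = 2^5*7^1 *431^1*28697^( - 1)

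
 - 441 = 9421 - 9862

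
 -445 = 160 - 605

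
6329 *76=481004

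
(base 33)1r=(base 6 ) 140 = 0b111100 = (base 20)30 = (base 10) 60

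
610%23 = 12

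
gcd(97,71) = 1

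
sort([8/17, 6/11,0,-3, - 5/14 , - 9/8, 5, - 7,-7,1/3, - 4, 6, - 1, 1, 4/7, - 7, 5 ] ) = [ - 7,-7,  -  7, -4, - 3, - 9/8 , - 1, - 5/14,0,1/3, 8/17, 6/11,4/7,1,5, 5, 6]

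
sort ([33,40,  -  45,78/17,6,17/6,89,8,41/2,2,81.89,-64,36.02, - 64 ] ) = [ - 64, - 64 , - 45,2, 17/6,78/17,6, 8,41/2, 33, 36.02, 40, 81.89 , 89 ] 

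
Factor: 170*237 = 40290 = 2^1*3^1 * 5^1*17^1*79^1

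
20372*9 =183348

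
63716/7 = 63716/7  =  9102.29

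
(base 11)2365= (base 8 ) 6030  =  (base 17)ac2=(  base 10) 3096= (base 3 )11020200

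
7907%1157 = 965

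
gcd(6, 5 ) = 1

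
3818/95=3818/95 = 40.19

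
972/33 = 29+5/11  =  29.45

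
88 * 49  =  4312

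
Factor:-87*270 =-23490 = - 2^1 * 3^4*  5^1*29^1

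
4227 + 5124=9351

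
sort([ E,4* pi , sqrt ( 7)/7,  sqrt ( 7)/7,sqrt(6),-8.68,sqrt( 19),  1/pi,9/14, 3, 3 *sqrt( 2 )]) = [ - 8.68,1/pi, sqrt (7 )/7,sqrt(7) /7 , 9/14,sqrt( 6), E , 3,3*sqrt ( 2), sqrt( 19) , 4*pi ] 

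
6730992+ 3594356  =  10325348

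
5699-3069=2630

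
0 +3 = 3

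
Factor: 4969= 4969^1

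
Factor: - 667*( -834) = 556278 = 2^1 * 3^1*23^1 * 29^1*139^1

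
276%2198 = 276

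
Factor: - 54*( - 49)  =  2^1 * 3^3*7^2  =  2646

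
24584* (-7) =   -  172088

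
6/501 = 2/167 = 0.01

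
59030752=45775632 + 13255120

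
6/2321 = 6/2321 = 0.00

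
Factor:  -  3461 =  - 3461^1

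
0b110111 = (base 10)55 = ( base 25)25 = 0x37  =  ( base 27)21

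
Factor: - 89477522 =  - 2^1*44738761^1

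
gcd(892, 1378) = 2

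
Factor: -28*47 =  -2^2*7^1*47^1 = - 1316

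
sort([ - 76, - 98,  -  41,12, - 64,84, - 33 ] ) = [ - 98,-76, - 64, - 41, - 33,12,84] 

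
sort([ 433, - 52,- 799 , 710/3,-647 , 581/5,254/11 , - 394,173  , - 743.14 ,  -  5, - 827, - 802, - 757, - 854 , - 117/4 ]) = [ - 854, - 827, - 802, - 799, - 757, - 743.14, - 647, - 394, - 52, - 117/4, - 5,254/11, 581/5,173,710/3,433] 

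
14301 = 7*2043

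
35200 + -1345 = 33855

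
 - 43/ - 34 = 43/34 = 1.26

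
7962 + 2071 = 10033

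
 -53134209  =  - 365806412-- 312672203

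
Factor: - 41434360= - 2^3*5^1*11^1* 94169^1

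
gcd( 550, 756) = 2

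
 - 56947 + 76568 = 19621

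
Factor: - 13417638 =- 2^1*3^1*13^1*172021^1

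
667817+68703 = 736520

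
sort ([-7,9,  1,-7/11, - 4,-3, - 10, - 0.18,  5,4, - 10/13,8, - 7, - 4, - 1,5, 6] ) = [ - 10, - 7, - 7, - 4, - 4, - 3, - 1,  -  10/13, - 7/11,-0.18 , 1,4, 5, 5,6 , 8, 9] 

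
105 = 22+83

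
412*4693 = 1933516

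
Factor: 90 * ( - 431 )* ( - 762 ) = 2^2 * 3^3*5^1 * 127^1*431^1 = 29557980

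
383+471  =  854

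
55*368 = 20240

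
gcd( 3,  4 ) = 1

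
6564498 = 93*70586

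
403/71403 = 403/71403 = 0.01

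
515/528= 515/528 = 0.98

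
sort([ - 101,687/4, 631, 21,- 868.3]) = [ - 868.3, - 101 , 21, 687/4, 631]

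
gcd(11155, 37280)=5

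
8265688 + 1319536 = 9585224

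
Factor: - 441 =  - 3^2*7^2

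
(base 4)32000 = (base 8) 1600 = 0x380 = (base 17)31c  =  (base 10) 896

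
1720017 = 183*9399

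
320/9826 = 160/4913 =0.03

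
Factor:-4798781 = - 13^1*369137^1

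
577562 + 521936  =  1099498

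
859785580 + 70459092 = 930244672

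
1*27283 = 27283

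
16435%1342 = 331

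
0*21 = 0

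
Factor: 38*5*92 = 2^3* 5^1*19^1*23^1  =  17480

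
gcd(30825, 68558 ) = 1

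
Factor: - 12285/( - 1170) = 21/2 = 2^( - 1 )*3^1*7^1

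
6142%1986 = 184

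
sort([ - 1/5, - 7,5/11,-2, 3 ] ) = [ - 7, - 2, - 1/5,  5/11,3] 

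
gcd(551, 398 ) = 1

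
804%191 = 40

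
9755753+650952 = 10406705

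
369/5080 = 369/5080 = 0.07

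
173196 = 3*57732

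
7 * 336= 2352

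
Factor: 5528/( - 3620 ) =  - 2^1*5^( - 1 )*181^( - 1 )*691^1 = - 1382/905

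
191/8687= 191/8687  =  0.02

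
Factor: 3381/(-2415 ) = -5^ ( -1 )*7^1 = - 7/5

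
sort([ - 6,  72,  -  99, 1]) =[ -99, -6,1,72]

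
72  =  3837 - 3765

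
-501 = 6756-7257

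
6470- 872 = 5598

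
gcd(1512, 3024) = 1512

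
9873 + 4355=14228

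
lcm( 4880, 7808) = 39040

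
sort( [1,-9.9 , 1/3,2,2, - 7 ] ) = [  -  9.9, - 7 , 1/3, 1,2,  2 ] 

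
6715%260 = 215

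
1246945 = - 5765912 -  - 7012857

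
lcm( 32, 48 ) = 96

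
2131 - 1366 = 765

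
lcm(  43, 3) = 129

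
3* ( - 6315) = - 18945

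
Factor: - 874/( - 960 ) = 437/480 = 2^(-5) *3^(- 1)*5^(  -  1)*19^1*23^1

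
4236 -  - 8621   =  12857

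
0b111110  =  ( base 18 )38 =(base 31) 20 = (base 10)62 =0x3E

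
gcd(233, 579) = 1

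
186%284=186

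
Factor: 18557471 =19^1 * 976709^1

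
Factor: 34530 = 2^1*3^1*5^1*1151^1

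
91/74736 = 91/74736 =0.00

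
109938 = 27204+82734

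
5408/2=2704  =  2704.00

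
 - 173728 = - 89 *1952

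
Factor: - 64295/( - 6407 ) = 5^1*7^1 * 11^1*43^( - 1) * 149^(- 1) * 167^1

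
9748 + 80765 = 90513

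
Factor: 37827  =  3^4*467^1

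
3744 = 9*416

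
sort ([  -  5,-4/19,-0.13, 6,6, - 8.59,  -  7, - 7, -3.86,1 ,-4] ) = [-8.59,  -  7, - 7,-5,  -  4, - 3.86, - 4/19,-0.13, 1, 6,6]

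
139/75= 139/75 = 1.85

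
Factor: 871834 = 2^1*19^1*22943^1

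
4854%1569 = 147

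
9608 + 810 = 10418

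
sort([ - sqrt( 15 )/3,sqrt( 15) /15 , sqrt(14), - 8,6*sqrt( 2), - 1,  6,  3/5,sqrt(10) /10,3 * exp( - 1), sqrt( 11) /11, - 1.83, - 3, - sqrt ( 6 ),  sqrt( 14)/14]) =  [-8, - 3, - sqrt( 6 ), - 1.83, - sqrt( 15)/3,  -  1, sqrt( 15 )/15,sqrt( 14)/14,sqrt( 11)/11, sqrt( 10) /10, 3/5,3*exp( - 1),sqrt( 14),6,6  *sqrt(2 )]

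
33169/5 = 33169/5 =6633.80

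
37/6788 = 37/6788 = 0.01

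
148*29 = 4292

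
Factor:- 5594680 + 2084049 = - 3510631  =  - 877^1*4003^1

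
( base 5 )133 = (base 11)3a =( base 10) 43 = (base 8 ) 53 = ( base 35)18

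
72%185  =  72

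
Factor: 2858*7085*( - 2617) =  - 2^1*5^1*13^1 * 109^1*1429^1*2617^1  =  - 52991449810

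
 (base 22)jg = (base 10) 434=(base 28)fe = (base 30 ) EE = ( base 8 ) 662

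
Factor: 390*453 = 176670 = 2^1 * 3^2*5^1*13^1 *151^1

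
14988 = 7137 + 7851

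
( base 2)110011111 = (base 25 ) gf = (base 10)415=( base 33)cj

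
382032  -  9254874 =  - 8872842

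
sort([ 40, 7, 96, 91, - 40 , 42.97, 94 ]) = [-40, 7,40,42.97, 91,  94, 96]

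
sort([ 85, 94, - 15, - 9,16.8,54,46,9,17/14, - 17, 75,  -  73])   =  [ - 73  , -17 ,-15, - 9, 17/14,9, 16.8,46,54,75,85,94]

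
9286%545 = 21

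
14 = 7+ 7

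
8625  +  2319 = 10944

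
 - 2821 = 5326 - 8147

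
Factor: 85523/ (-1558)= -2^(-1) * 19^(  -  1)*41^(  -  1)*85523^1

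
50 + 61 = 111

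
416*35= 14560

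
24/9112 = 3/1139 =0.00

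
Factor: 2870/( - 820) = -2^(- 1 )*7^1 = - 7/2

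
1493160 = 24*62215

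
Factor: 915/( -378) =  - 305/126 = - 2^( - 1 )*3^(-2 )*5^1*7^(  -  1)*61^1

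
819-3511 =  - 2692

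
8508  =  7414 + 1094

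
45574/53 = 45574/53   =  859.89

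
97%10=7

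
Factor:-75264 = -2^9*3^1*7^2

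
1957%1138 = 819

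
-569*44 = - 25036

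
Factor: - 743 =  - 743^1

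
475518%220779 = 33960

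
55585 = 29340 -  - 26245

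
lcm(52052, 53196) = 4840836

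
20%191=20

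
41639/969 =41639/969 = 42.97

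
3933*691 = 2717703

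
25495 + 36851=62346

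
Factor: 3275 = 5^2*131^1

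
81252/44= 1846 + 7/11 = 1846.64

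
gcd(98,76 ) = 2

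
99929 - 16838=83091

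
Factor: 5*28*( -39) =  - 2^2*3^1*5^1 * 7^1*13^1 = -5460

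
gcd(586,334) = 2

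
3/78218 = 3/78218 = 0.00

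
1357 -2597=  - 1240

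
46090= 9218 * 5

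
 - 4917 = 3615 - 8532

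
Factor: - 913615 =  - 5^1*19^1 * 59^1*163^1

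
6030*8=48240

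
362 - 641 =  - 279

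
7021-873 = 6148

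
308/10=154/5=30.80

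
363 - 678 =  - 315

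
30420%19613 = 10807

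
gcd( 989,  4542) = 1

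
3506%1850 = 1656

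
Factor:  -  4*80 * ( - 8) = 2560 = 2^9*5^1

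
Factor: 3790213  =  7^1*29^1*18671^1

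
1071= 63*17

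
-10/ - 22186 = 5/11093 = 0.00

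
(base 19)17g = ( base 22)114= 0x1fe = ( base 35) ek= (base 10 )510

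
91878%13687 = 9756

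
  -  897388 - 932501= -1829889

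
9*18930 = 170370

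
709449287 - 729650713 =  - 20201426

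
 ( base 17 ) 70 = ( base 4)1313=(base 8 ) 167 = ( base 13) 92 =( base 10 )119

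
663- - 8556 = 9219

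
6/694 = 3/347 = 0.01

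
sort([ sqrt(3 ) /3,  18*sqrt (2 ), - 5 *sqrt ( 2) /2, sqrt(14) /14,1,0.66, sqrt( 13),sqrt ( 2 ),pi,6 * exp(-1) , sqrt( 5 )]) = [-5*sqrt ( 2)/2, sqrt( 14)/14,sqrt( 3) /3,0.66,1 , sqrt ( 2),6*exp(- 1),sqrt(5 ),  pi,sqrt(13), 18 * sqrt (2) ] 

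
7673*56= 429688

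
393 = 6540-6147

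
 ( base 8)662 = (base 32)di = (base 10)434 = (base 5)3214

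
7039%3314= 411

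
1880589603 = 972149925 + 908439678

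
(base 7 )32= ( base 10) 23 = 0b10111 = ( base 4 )113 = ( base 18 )15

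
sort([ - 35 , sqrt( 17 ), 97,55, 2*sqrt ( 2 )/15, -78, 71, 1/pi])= [ - 78, - 35,  2*sqrt (2)/15 , 1/pi,  sqrt(17 ),55, 71, 97 ] 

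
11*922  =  10142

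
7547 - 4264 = 3283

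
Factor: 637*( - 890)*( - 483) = 273827190 = 2^1*3^1*5^1 *7^3*13^1*23^1*89^1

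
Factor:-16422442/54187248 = -2^( - 3)*3^( - 1 )*17^1*71^1*6803^1 * 1128901^(-1 ) =-8211221/27093624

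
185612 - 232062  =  -46450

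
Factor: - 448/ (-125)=2^6*5^( - 3)*7^1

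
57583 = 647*89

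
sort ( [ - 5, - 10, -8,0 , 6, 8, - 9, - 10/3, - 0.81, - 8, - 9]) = [ - 10, - 9, - 9, - 8, -8, - 5 ,- 10/3, - 0.81,0, 6, 8]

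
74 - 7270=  - 7196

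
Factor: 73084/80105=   2^2 *5^( - 1)*11^2*37^( - 1 )*151^1*433^(-1 ) 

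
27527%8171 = 3014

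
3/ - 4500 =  - 1/1500 = - 0.00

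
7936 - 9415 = -1479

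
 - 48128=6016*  ( - 8)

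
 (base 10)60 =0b111100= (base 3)2020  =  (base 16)3c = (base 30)20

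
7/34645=7/34645 = 0.00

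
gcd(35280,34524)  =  252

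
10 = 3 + 7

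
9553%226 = 61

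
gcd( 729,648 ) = 81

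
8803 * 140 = 1232420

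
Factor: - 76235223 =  - 3^1*4157^1*6113^1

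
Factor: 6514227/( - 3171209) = - 3^2 * 723803^1*3171209^( -1 ) 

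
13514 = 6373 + 7141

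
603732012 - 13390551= 590341461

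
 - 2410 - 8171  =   - 10581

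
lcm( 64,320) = 320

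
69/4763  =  69/4763= 0.01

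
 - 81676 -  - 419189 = 337513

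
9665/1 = 9665=9665.00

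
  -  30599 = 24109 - 54708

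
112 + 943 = 1055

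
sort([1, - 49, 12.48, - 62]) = [ - 62, - 49, 1,12.48]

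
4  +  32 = 36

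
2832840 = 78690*36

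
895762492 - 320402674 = 575359818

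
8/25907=8/25907  =  0.00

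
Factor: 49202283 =3^1*13^1 * 59^1 * 21383^1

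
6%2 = 0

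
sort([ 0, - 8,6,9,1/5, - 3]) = [ - 8, - 3,0,1/5, 6,9 ]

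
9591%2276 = 487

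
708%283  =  142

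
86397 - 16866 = 69531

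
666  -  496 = 170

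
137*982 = 134534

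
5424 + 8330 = 13754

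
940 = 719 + 221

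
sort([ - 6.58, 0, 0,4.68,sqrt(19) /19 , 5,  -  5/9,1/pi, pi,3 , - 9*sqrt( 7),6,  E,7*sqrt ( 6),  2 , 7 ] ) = [ - 9*sqrt( 7 ) , - 6.58,  -  5/9, 0,0,  sqrt(19)/19, 1/pi,  2, E,  3,  pi , 4.68,5,  6,7,  7*sqrt( 6)]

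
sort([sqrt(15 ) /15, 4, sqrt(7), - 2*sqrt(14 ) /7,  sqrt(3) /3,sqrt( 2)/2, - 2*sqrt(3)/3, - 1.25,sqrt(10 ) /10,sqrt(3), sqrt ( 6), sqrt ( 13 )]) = [- 1.25, - 2*sqrt (3)/3, - 2*sqrt ( 14) /7, sqrt( 15)/15,  sqrt(10)/10, sqrt( 3)/3,sqrt(2)/2, sqrt( 3), sqrt(6), sqrt (7 ),sqrt( 13),4]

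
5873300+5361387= 11234687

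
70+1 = 71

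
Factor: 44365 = 5^1* 19^1*467^1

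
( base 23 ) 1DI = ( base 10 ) 846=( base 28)126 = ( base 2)1101001110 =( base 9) 1140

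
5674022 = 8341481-2667459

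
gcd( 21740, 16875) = 5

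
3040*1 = 3040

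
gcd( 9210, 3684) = 1842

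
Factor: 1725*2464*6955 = 2^5*3^1*5^3*7^1 * 11^1*13^1*23^1*107^1=29561532000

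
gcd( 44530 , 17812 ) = 8906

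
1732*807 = 1397724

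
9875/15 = 658 +1/3 = 658.33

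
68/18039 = 68/18039 = 0.00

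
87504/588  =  7292/49=148.82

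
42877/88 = 42877/88  =  487.24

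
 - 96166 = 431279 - 527445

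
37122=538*69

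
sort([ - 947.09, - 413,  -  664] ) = [ - 947.09,- 664, - 413]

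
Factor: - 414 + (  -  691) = -1105 = - 5^1*13^1 * 17^1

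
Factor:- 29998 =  - 2^1*53^1*283^1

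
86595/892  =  97 + 71/892 =97.08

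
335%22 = 5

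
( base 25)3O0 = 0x9ab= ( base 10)2475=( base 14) c8b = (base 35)20P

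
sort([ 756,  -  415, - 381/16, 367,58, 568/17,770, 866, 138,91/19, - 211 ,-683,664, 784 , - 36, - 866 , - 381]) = [ - 866, - 683, - 415 ,-381,  -  211,-36,  -  381/16, 91/19, 568/17, 58, 138,367, 664, 756,770, 784, 866] 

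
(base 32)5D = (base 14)C5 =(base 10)173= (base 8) 255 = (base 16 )AD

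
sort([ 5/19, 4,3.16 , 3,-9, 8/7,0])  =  [ - 9, 0, 5/19, 8/7,  3, 3.16,4]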